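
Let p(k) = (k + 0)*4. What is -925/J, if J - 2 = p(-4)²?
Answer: -925/258 ≈ -3.5853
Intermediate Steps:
p(k) = 4*k (p(k) = k*4 = 4*k)
J = 258 (J = 2 + (4*(-4))² = 2 + (-16)² = 2 + 256 = 258)
-925/J = -925/258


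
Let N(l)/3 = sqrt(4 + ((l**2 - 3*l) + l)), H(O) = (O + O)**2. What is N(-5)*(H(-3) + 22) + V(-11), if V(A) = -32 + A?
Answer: -43 + 174*sqrt(39) ≈ 1043.6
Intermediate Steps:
H(O) = 4*O**2 (H(O) = (2*O)**2 = 4*O**2)
N(l) = 3*sqrt(4 + l**2 - 2*l) (N(l) = 3*sqrt(4 + ((l**2 - 3*l) + l)) = 3*sqrt(4 + (l**2 - 2*l)) = 3*sqrt(4 + l**2 - 2*l))
N(-5)*(H(-3) + 22) + V(-11) = (3*sqrt(4 + (-5)**2 - 2*(-5)))*(4*(-3)**2 + 22) + (-32 - 11) = (3*sqrt(4 + 25 + 10))*(4*9 + 22) - 43 = (3*sqrt(39))*(36 + 22) - 43 = (3*sqrt(39))*58 - 43 = 174*sqrt(39) - 43 = -43 + 174*sqrt(39)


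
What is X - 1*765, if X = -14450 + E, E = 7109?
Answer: -8106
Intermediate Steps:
X = -7341 (X = -14450 + 7109 = -7341)
X - 1*765 = -7341 - 1*765 = -7341 - 765 = -8106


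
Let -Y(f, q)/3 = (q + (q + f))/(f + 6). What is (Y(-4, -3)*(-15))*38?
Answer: -8550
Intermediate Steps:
Y(f, q) = -3*(f + 2*q)/(6 + f) (Y(f, q) = -3*(q + (q + f))/(f + 6) = -3*(q + (f + q))/(6 + f) = -3*(f + 2*q)/(6 + f))
(Y(-4, -3)*(-15))*38 = ((3*(-1*(-4) - 2*(-3))/(6 - 4))*(-15))*38 = ((3*(4 + 6)/2)*(-15))*38 = ((3*(½)*10)*(-15))*38 = (15*(-15))*38 = -225*38 = -8550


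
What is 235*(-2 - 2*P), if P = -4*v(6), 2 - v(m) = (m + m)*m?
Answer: -132070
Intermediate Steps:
v(m) = 2 - 2*m² (v(m) = 2 - (m + m)*m = 2 - 2*m*m = 2 - 2*m²)
P = 280 (P = -4*(2 - 2*6²) = -4*(2 - 2*36) = -4*(2 - 72) = -4*(-70) = 280)
235*(-2 - 2*P) = 235*(-2 - 2*280) = 235*(-2 - 560) = 235*(-562) = -132070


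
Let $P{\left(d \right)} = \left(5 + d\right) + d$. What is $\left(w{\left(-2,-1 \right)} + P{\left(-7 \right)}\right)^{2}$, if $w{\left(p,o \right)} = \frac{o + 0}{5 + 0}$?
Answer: $\frac{2116}{25} \approx 84.64$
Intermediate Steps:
$w{\left(p,o \right)} = \frac{o}{5}$
$P{\left(d \right)} = 5 + 2 d$
$\left(w{\left(-2,-1 \right)} + P{\left(-7 \right)}\right)^{2} = \left(\frac{1}{5} \left(-1\right) + \left(5 + 2 \left(-7\right)\right)\right)^{2} = \left(- \frac{1}{5} + \left(5 - 14\right)\right)^{2} = \left(- \frac{1}{5} - 9\right)^{2} = \left(- \frac{46}{5}\right)^{2} = \frac{2116}{25}$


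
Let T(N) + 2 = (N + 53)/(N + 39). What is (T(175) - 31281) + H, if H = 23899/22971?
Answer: -76885215964/2457897 ≈ -31281.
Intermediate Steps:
T(N) = -2 + (53 + N)/(39 + N) (T(N) = -2 + (N + 53)/(N + 39) = -2 + (53 + N)/(39 + N))
H = 23899/22971 (H = 23899*(1/22971) = 23899/22971 ≈ 1.0404)
(T(175) - 31281) + H = ((-25 - 1*175)/(39 + 175) - 31281) + 23899/22971 = ((-25 - 175)/214 - 31281) + 23899/22971 = ((1/214)*(-200) - 31281) + 23899/22971 = (-100/107 - 31281) + 23899/22971 = -3347167/107 + 23899/22971 = -76885215964/2457897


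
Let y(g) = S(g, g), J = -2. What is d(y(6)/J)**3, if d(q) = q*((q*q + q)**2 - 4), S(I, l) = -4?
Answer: 262144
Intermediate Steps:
y(g) = -4
d(q) = q*(-4 + (q + q**2)**2) (d(q) = q*((q**2 + q)**2 - 4) = q*((q + q**2)**2 - 4) = q*(-4 + (q + q**2)**2))
d(y(6)/J)**3 = ((-4/(-2))*(-4 + (-4/(-2))**2*(1 - 4/(-2))**2))**3 = ((-4*(-1/2))*(-4 + (-4*(-1/2))**2*(1 - 4*(-1/2))**2))**3 = (2*(-4 + 2**2*(1 + 2)**2))**3 = (2*(-4 + 4*3**2))**3 = (2*(-4 + 4*9))**3 = (2*(-4 + 36))**3 = (2*32)**3 = 64**3 = 262144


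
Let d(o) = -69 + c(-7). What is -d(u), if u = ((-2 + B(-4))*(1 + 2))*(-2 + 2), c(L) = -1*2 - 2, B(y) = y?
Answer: 73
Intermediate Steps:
c(L) = -4 (c(L) = -2 - 2 = -4)
u = 0 (u = ((-2 - 4)*(1 + 2))*(-2 + 2) = -6*3*0 = -18*0 = 0)
d(o) = -73 (d(o) = -69 - 4 = -73)
-d(u) = -1*(-73) = 73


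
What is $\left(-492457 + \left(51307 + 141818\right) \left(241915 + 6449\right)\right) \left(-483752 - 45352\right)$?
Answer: $-25378370207471472$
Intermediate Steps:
$\left(-492457 + \left(51307 + 141818\right) \left(241915 + 6449\right)\right) \left(-483752 - 45352\right) = \left(-492457 + 193125 \cdot 248364\right) \left(-529104\right) = \left(-492457 + 47965297500\right) \left(-529104\right) = 47964805043 \left(-529104\right) = -25378370207471472$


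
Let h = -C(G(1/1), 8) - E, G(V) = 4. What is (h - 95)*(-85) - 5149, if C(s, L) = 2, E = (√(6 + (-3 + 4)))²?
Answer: 3691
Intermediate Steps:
E = 7 (E = (√(6 + 1))² = (√7)² = 7)
h = -9 (h = -1*2 - 1*7 = -2 - 7 = -9)
(h - 95)*(-85) - 5149 = (-9 - 95)*(-85) - 5149 = -104*(-85) - 5149 = 8840 - 5149 = 3691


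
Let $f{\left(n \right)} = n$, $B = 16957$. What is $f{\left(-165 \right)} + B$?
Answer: $16792$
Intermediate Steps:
$f{\left(-165 \right)} + B = -165 + 16957 = 16792$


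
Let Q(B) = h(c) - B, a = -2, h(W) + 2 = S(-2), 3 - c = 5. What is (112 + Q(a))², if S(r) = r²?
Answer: 13456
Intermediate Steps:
c = -2 (c = 3 - 1*5 = 3 - 5 = -2)
h(W) = 2 (h(W) = -2 + (-2)² = -2 + 4 = 2)
Q(B) = 2 - B
(112 + Q(a))² = (112 + (2 - 1*(-2)))² = (112 + (2 + 2))² = (112 + 4)² = 116² = 13456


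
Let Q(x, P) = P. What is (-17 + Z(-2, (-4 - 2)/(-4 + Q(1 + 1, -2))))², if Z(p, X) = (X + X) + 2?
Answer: 169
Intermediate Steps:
Z(p, X) = 2 + 2*X (Z(p, X) = 2*X + 2 = 2 + 2*X)
(-17 + Z(-2, (-4 - 2)/(-4 + Q(1 + 1, -2))))² = (-17 + (2 + 2*((-4 - 2)/(-4 - 2))))² = (-17 + (2 + 2*(-6/(-6))))² = (-17 + (2 + 2*(-6*(-⅙))))² = (-17 + (2 + 2*1))² = (-17 + (2 + 2))² = (-17 + 4)² = (-13)² = 169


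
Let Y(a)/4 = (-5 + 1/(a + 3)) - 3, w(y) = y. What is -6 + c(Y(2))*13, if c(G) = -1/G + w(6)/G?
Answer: -97/12 ≈ -8.0833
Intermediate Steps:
Y(a) = -32 + 4/(3 + a) (Y(a) = 4*((-5 + 1/(a + 3)) - 3) = 4*((-5 + 1/(3 + a)) - 3) = 4*(-8 + 1/(3 + a)) = -32 + 4/(3 + a))
c(G) = 5/G (c(G) = -1/G + 6/G = 5/G)
-6 + c(Y(2))*13 = -6 + (5/((4*(-23 - 8*2)/(3 + 2))))*13 = -6 + (5/((4*(-23 - 16)/5)))*13 = -6 + (5/((4*(1/5)*(-39))))*13 = -6 + (5/(-156/5))*13 = -6 + (5*(-5/156))*13 = -6 - 25/156*13 = -6 - 25/12 = -97/12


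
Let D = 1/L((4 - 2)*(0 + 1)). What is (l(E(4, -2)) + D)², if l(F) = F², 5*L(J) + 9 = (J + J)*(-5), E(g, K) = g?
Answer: 210681/841 ≈ 250.51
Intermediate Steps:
L(J) = -9/5 - 2*J (L(J) = -9/5 + ((J + J)*(-5))/5 = -9/5 + ((2*J)*(-5))/5 = -9/5 + (-10*J)/5 = -9/5 - 2*J)
D = -5/29 (D = 1/(-9/5 - 2*(4 - 2)*(0 + 1)) = 1/(-9/5 - 4) = 1/(-29/5) = -5/29 ≈ -0.17241)
(l(E(4, -2)) + D)² = (4² - 5/29)² = (16 - 5/29)² = (459/29)² = 210681/841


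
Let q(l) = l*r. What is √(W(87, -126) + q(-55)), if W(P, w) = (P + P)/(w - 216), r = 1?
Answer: 2*I*√45087/57 ≈ 7.4504*I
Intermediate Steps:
W(P, w) = 2*P/(-216 + w) (W(P, w) = (2*P)/(-216 + w) = 2*P/(-216 + w))
q(l) = l (q(l) = l*1 = l)
√(W(87, -126) + q(-55)) = √(2*87/(-216 - 126) - 55) = √(2*87/(-342) - 55) = √(2*87*(-1/342) - 55) = √(-29/57 - 55) = √(-3164/57) = 2*I*√45087/57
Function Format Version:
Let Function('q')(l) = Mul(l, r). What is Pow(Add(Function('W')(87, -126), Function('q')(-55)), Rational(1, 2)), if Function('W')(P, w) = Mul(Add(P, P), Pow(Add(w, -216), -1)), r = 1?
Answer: Mul(Rational(2, 57), I, Pow(45087, Rational(1, 2))) ≈ Mul(7.4504, I)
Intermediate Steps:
Function('W')(P, w) = Mul(2, P, Pow(Add(-216, w), -1)) (Function('W')(P, w) = Mul(Mul(2, P), Pow(Add(-216, w), -1)) = Mul(2, P, Pow(Add(-216, w), -1)))
Function('q')(l) = l (Function('q')(l) = Mul(l, 1) = l)
Pow(Add(Function('W')(87, -126), Function('q')(-55)), Rational(1, 2)) = Pow(Add(Mul(2, 87, Pow(Add(-216, -126), -1)), -55), Rational(1, 2)) = Pow(Add(Mul(2, 87, Pow(-342, -1)), -55), Rational(1, 2)) = Pow(Add(Mul(2, 87, Rational(-1, 342)), -55), Rational(1, 2)) = Pow(Add(Rational(-29, 57), -55), Rational(1, 2)) = Pow(Rational(-3164, 57), Rational(1, 2)) = Mul(Rational(2, 57), I, Pow(45087, Rational(1, 2)))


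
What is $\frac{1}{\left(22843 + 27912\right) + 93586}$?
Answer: $\frac{1}{144341} \approx 6.928 \cdot 10^{-6}$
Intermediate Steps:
$\frac{1}{\left(22843 + 27912\right) + 93586} = \frac{1}{50755 + 93586} = \frac{1}{144341}$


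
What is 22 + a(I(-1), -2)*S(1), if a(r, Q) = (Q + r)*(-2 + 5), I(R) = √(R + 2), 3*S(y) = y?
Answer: 21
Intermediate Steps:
S(y) = y/3
I(R) = √(2 + R)
a(r, Q) = 3*Q + 3*r (a(r, Q) = (Q + r)*3 = 3*Q + 3*r)
22 + a(I(-1), -2)*S(1) = 22 + (3*(-2) + 3*√(2 - 1))*((⅓)*1) = 22 + (-6 + 3*√1)*(⅓) = 22 + (-6 + 3*1)*(⅓) = 22 + (-6 + 3)*(⅓) = 22 - 3*⅓ = 22 - 1 = 21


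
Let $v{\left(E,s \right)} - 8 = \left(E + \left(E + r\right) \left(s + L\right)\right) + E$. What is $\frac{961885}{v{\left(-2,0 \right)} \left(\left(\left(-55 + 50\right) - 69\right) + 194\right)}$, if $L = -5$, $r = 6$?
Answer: $- \frac{192377}{384} \approx -500.98$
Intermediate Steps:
$v{\left(E,s \right)} = 8 + 2 E + \left(-5 + s\right) \left(6 + E\right)$ ($v{\left(E,s \right)} = 8 + \left(\left(E + \left(E + 6\right) \left(s - 5\right)\right) + E\right) = 8 + \left(\left(E + \left(6 + E\right) \left(-5 + s\right)\right) + E\right) = 8 + \left(\left(E + \left(-5 + s\right) \left(6 + E\right)\right) + E\right) = 8 + \left(2 E + \left(-5 + s\right) \left(6 + E\right)\right) = 8 + 2 E + \left(-5 + s\right) \left(6 + E\right)$)
$\frac{961885}{v{\left(-2,0 \right)} \left(\left(\left(-55 + 50\right) - 69\right) + 194\right)} = \frac{961885}{\left(-22 - -6 + 6 \cdot 0 - 0\right) \left(\left(\left(-55 + 50\right) - 69\right) + 194\right)} = \frac{961885}{\left(-22 + 6 + 0 + 0\right) \left(\left(-5 - 69\right) + 194\right)} = \frac{961885}{\left(-16\right) \left(-74 + 194\right)} = \frac{961885}{\left(-16\right) 120} = \frac{961885}{-1920} = 961885 \left(- \frac{1}{1920}\right) = - \frac{192377}{384}$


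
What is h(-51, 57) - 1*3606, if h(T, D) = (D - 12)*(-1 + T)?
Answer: -5946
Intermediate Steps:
h(T, D) = (-1 + T)*(-12 + D) (h(T, D) = (-12 + D)*(-1 + T) = (-1 + T)*(-12 + D))
h(-51, 57) - 1*3606 = (12 - 1*57 - 12*(-51) + 57*(-51)) - 1*3606 = (12 - 57 + 612 - 2907) - 3606 = -2340 - 3606 = -5946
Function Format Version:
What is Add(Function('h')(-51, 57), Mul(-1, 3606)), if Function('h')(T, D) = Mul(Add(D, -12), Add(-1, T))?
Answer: -5946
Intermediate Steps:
Function('h')(T, D) = Mul(Add(-1, T), Add(-12, D)) (Function('h')(T, D) = Mul(Add(-12, D), Add(-1, T)) = Mul(Add(-1, T), Add(-12, D)))
Add(Function('h')(-51, 57), Mul(-1, 3606)) = Add(Add(12, Mul(-1, 57), Mul(-12, -51), Mul(57, -51)), Mul(-1, 3606)) = Add(Add(12, -57, 612, -2907), -3606) = Add(-2340, -3606) = -5946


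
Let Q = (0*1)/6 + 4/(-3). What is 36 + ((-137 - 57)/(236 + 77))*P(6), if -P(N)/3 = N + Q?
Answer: 13984/313 ≈ 44.677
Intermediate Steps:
Q = -4/3 (Q = 0*(⅙) + 4*(-⅓) = 0 - 4/3 = -4/3 ≈ -1.3333)
P(N) = 4 - 3*N (P(N) = -3*(N - 4/3) = -3*(-4/3 + N) = 4 - 3*N)
36 + ((-137 - 57)/(236 + 77))*P(6) = 36 + ((-137 - 57)/(236 + 77))*(4 - 3*6) = 36 + (-194/313)*(4 - 18) = 36 - 194*1/313*(-14) = 36 - 194/313*(-14) = 36 + 2716/313 = 13984/313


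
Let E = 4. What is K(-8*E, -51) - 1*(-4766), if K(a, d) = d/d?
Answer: 4767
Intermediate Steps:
K(a, d) = 1
K(-8*E, -51) - 1*(-4766) = 1 - 1*(-4766) = 1 + 4766 = 4767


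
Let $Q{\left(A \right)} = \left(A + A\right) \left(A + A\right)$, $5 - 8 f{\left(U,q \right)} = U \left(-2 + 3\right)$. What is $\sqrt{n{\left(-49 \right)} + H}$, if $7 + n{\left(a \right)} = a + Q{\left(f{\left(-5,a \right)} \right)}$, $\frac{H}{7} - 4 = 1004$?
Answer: $\frac{5 \sqrt{1121}}{2} \approx 83.703$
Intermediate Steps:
$H = 7056$ ($H = 28 + 7 \cdot 1004 = 28 + 7028 = 7056$)
$f{\left(U,q \right)} = \frac{5}{8} - \frac{U}{8}$ ($f{\left(U,q \right)} = \frac{5}{8} - \frac{U \left(-2 + 3\right)}{8} = \frac{5}{8} - \frac{U 1}{8} = \frac{5}{8} - \frac{U}{8}$)
$Q{\left(A \right)} = 4 A^{2}$ ($Q{\left(A \right)} = 2 A 2 A = 4 A^{2}$)
$n{\left(a \right)} = - \frac{3}{4} + a$ ($n{\left(a \right)} = -7 + \left(a + 4 \left(\frac{5}{8} - - \frac{5}{8}\right)^{2}\right) = -7 + \left(a + 4 \left(\frac{5}{8} + \frac{5}{8}\right)^{2}\right) = -7 + \left(a + 4 \left(\frac{5}{4}\right)^{2}\right) = -7 + \left(a + 4 \cdot \frac{25}{16}\right) = -7 + \left(a + \frac{25}{4}\right) = -7 + \left(\frac{25}{4} + a\right) = - \frac{3}{4} + a$)
$\sqrt{n{\left(-49 \right)} + H} = \sqrt{\left(- \frac{3}{4} - 49\right) + 7056} = \sqrt{- \frac{199}{4} + 7056} = \sqrt{\frac{28025}{4}} = \frac{5 \sqrt{1121}}{2}$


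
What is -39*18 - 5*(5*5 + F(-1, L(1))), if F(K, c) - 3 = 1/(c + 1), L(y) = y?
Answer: -1689/2 ≈ -844.50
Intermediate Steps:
F(K, c) = 3 + 1/(1 + c) (F(K, c) = 3 + 1/(c + 1) = 3 + 1/(1 + c))
-39*18 - 5*(5*5 + F(-1, L(1))) = -39*18 - 5*(5*5 + (4 + 3*1)/(1 + 1)) = -702 - 5*(25 + (4 + 3)/2) = -702 - 5*(25 + (½)*7) = -702 - 5*(25 + 7/2) = -702 - 5*57/2 = -702 - 285/2 = -1689/2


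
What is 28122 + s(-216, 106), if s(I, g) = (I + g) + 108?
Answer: 28120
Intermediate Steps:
s(I, g) = 108 + I + g
28122 + s(-216, 106) = 28122 + (108 - 216 + 106) = 28122 - 2 = 28120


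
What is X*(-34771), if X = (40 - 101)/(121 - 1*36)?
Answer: 2121031/85 ≈ 24953.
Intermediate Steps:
X = -61/85 (X = -61/(121 - 36) = -61/85 ≈ -0.71765)
X*(-34771) = -61/85*(-34771) = 2121031/85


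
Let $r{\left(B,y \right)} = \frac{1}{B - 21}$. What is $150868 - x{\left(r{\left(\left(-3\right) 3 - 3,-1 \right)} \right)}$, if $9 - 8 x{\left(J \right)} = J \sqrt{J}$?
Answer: $\frac{1206935}{8} - \frac{i \sqrt{33}}{8712} \approx 1.5087 \cdot 10^{5} - 0.00065938 i$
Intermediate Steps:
$r{\left(B,y \right)} = \frac{1}{-21 + B}$
$x{\left(J \right)} = \frac{9}{8} - \frac{J^{\frac{3}{2}}}{8}$ ($x{\left(J \right)} = \frac{9}{8} - \frac{J \sqrt{J}}{8} = \frac{9}{8} - \frac{J^{\frac{3}{2}}}{8}$)
$150868 - x{\left(r{\left(\left(-3\right) 3 - 3,-1 \right)} \right)} = 150868 - \left(\frac{9}{8} - \frac{\left(\frac{1}{-21 - 12}\right)^{\frac{3}{2}}}{8}\right) = 150868 - \left(\frac{9}{8} - \frac{\left(\frac{1}{-33}\right)^{\frac{3}{2}}}{8}\right) = 150868 - \left(\frac{9}{8} - \frac{\left(- \frac{1}{33}\right)^{\frac{3}{2}}}{8}\right) = 150868 - \left(\frac{9}{8} - \frac{\left(- \frac{1}{1089}\right) i \sqrt{33}}{8}\right) = 150868 - \left(\frac{9}{8} + \frac{i \sqrt{33}}{8712}\right) = \frac{1206935}{8} - \frac{i \sqrt{33}}{8712}$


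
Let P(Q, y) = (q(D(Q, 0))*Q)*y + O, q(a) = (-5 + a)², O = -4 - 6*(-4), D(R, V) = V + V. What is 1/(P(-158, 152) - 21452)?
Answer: -1/621832 ≈ -1.6082e-6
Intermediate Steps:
D(R, V) = 2*V
O = 20 (O = -4 + 24 = 20)
P(Q, y) = 20 + 25*Q*y (P(Q, y) = ((-5 + 2*0)²*Q)*y + 20 = ((-5 + 0)²*Q)*y + 20 = ((-5)²*Q)*y + 20 = (25*Q)*y + 20 = 25*Q*y + 20 = 20 + 25*Q*y)
1/(P(-158, 152) - 21452) = 1/((20 + 25*(-158)*152) - 21452) = 1/((20 - 600400) - 21452) = 1/(-600380 - 21452) = 1/(-621832) = -1/621832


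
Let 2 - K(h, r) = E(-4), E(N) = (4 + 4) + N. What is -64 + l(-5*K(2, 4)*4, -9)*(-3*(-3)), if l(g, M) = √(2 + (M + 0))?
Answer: -64 + 9*I*√7 ≈ -64.0 + 23.812*I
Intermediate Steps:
E(N) = 8 + N
K(h, r) = -2 (K(h, r) = 2 - (8 - 4) = 2 - 1*4 = 2 - 4 = -2)
l(g, M) = √(2 + M)
-64 + l(-5*K(2, 4)*4, -9)*(-3*(-3)) = -64 + √(2 - 9)*(-3*(-3)) = -64 + √(-7)*9 = -64 + (I*√7)*9 = -64 + 9*I*√7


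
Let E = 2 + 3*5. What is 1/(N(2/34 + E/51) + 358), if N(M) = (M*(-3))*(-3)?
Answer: 17/6146 ≈ 0.0027660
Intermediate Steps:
E = 17 (E = 2 + 15 = 17)
N(M) = 9*M (N(M) = -3*M*(-3) = 9*M)
1/(N(2/34 + E/51) + 358) = 1/(9*(2/34 + 17/51) + 358) = 1/(9*(2*(1/34) + 17*(1/51)) + 358) = 1/(9*(1/17 + 1/3) + 358) = 1/(9*(20/51) + 358) = 1/(60/17 + 358) = 1/(6146/17) = 17/6146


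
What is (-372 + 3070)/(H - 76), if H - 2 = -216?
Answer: -1349/145 ≈ -9.3035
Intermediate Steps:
H = -214 (H = 2 - 216 = -214)
(-372 + 3070)/(H - 76) = (-372 + 3070)/(-214 - 76) = 2698/(-290) = 2698*(-1/290) = -1349/145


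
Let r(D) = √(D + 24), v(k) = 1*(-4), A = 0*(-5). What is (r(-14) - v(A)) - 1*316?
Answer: -312 + √10 ≈ -308.84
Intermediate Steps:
A = 0
v(k) = -4
r(D) = √(24 + D)
(r(-14) - v(A)) - 1*316 = (√(24 - 14) - 1*(-4)) - 1*316 = (√10 + 4) - 316 = (4 + √10) - 316 = -312 + √10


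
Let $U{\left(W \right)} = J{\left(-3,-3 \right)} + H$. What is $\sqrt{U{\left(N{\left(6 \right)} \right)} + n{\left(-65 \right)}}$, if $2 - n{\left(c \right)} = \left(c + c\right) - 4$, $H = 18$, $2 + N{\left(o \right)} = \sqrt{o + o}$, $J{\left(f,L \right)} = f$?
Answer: $\sqrt{151} \approx 12.288$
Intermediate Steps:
$N{\left(o \right)} = -2 + \sqrt{2} \sqrt{o}$ ($N{\left(o \right)} = -2 + \sqrt{o + o} = -2 + \sqrt{2 o} = -2 + \sqrt{2} \sqrt{o}$)
$U{\left(W \right)} = 15$ ($U{\left(W \right)} = -3 + 18 = 15$)
$n{\left(c \right)} = 6 - 2 c$ ($n{\left(c \right)} = 2 - \left(\left(c + c\right) - 4\right) = 2 - \left(2 c - 4\right) = 2 - \left(-4 + 2 c\right) = 6 - 2 c$)
$\sqrt{U{\left(N{\left(6 \right)} \right)} + n{\left(-65 \right)}} = \sqrt{15 + \left(6 - -130\right)} = \sqrt{15 + \left(6 + 130\right)} = \sqrt{15 + 136} = \sqrt{151}$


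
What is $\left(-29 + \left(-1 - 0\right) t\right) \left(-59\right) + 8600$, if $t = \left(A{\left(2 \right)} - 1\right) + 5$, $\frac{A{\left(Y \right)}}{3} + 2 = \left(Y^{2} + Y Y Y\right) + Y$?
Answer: $12671$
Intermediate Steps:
$A{\left(Y \right)} = -6 + 3 Y + 3 Y^{2} + 3 Y^{3}$ ($A{\left(Y \right)} = -6 + 3 \left(\left(Y^{2} + Y Y Y\right) + Y\right) = -6 + 3 \left(\left(Y^{2} + Y^{2} Y\right) + Y\right) = -6 + 3 \left(\left(Y^{2} + Y^{3}\right) + Y\right) = -6 + 3 \left(Y + Y^{2} + Y^{3}\right) = -6 + \left(3 Y + 3 Y^{2} + 3 Y^{3}\right) = -6 + 3 Y + 3 Y^{2} + 3 Y^{3}$)
$t = 40$ ($t = \left(\left(-6 + 3 \cdot 2 + 3 \cdot 2^{2} + 3 \cdot 2^{3}\right) - 1\right) + 5 = \left(\left(-6 + 6 + 3 \cdot 4 + 3 \cdot 8\right) - 1\right) + 5 = \left(\left(-6 + 6 + 12 + 24\right) - 1\right) + 5 = \left(36 - 1\right) + 5 = 35 + 5 = 40$)
$\left(-29 + \left(-1 - 0\right) t\right) \left(-59\right) + 8600 = \left(-29 + \left(-1 - 0\right) 40\right) \left(-59\right) + 8600 = \left(-29 + \left(-1 + 0\right) 40\right) \left(-59\right) + 8600 = \left(-29 - 40\right) \left(-59\right) + 8600 = \left(-69\right) \left(-59\right) + 8600 = 4071 + 8600 = 12671$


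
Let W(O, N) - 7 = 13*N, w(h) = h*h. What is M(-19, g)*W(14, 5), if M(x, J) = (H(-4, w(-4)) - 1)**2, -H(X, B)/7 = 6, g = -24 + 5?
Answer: 133128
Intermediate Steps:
w(h) = h**2
W(O, N) = 7 + 13*N
g = -19
H(X, B) = -42 (H(X, B) = -7*6 = -42)
M(x, J) = 1849 (M(x, J) = (-42 - 1)**2 = (-43)**2 = 1849)
M(-19, g)*W(14, 5) = 1849*(7 + 13*5) = 1849*(7 + 65) = 1849*72 = 133128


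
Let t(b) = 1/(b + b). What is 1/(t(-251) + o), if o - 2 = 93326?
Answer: 502/46850655 ≈ 1.0715e-5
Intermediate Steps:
o = 93328 (o = 2 + 93326 = 93328)
t(b) = 1/(2*b)
1/(t(-251) + o) = 1/((1/2)/(-251) + 93328) = 1/((1/2)*(-1/251) + 93328) = 1/(-1/502 + 93328) = 1/(46850655/502) = 502/46850655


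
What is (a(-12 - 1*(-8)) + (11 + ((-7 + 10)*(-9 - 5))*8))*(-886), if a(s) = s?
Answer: 291494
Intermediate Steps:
(a(-12 - 1*(-8)) + (11 + ((-7 + 10)*(-9 - 5))*8))*(-886) = ((-12 - 1*(-8)) + (11 + ((-7 + 10)*(-9 - 5))*8))*(-886) = ((-12 + 8) + (11 + (3*(-14))*8))*(-886) = (-4 + (11 - 42*8))*(-886) = (-4 + (11 - 336))*(-886) = (-4 - 325)*(-886) = -329*(-886) = 291494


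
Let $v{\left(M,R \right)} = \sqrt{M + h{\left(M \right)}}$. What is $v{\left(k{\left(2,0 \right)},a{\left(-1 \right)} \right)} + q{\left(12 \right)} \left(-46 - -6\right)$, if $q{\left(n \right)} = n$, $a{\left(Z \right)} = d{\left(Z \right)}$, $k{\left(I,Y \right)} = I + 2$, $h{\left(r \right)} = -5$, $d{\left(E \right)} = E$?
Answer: $-480 + i \approx -480.0 + 1.0 i$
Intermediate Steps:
$k{\left(I,Y \right)} = 2 + I$
$a{\left(Z \right)} = Z$
$v{\left(M,R \right)} = \sqrt{-5 + M}$ ($v{\left(M,R \right)} = \sqrt{M - 5} = \sqrt{-5 + M}$)
$v{\left(k{\left(2,0 \right)},a{\left(-1 \right)} \right)} + q{\left(12 \right)} \left(-46 - -6\right) = \sqrt{-5 + \left(2 + 2\right)} + 12 \left(-46 - -6\right) = \sqrt{-5 + 4} + 12 \left(-46 + 6\right) = \sqrt{-1} + 12 \left(-40\right) = i - 480 = -480 + i$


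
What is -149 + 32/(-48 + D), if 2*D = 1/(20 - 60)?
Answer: -574869/3841 ≈ -149.67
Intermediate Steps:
D = -1/80 (D = 1/(2*(20 - 60)) = (½)/(-40) = (½)*(-1/40) = -1/80 ≈ -0.012500)
-149 + 32/(-48 + D) = -149 + 32/(-48 - 1/80) = -149 + 32/(-3841/80) = -149 - 80/3841*32 = -149 - 2560/3841 = -574869/3841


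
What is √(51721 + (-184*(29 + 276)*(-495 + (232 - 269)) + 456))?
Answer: 3*√3323113 ≈ 5468.8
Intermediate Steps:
√(51721 + (-184*(29 + 276)*(-495 + (232 - 269)) + 456)) = √(51721 + (-56120*(-495 - 37) + 456)) = √(51721 + (-56120*(-532) + 456)) = √(51721 + (-184*(-162260) + 456)) = √(51721 + (29855840 + 456)) = √(51721 + 29856296) = √29908017 = 3*√3323113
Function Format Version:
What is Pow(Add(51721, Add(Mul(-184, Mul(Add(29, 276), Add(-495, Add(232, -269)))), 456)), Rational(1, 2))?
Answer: Mul(3, Pow(3323113, Rational(1, 2))) ≈ 5468.8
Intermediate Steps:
Pow(Add(51721, Add(Mul(-184, Mul(Add(29, 276), Add(-495, Add(232, -269)))), 456)), Rational(1, 2)) = Pow(Add(51721, Add(Mul(-184, Mul(305, Add(-495, -37))), 456)), Rational(1, 2)) = Pow(Add(51721, Add(Mul(-184, Mul(305, -532)), 456)), Rational(1, 2)) = Pow(Add(51721, Add(Mul(-184, -162260), 456)), Rational(1, 2)) = Pow(Add(51721, Add(29855840, 456)), Rational(1, 2)) = Pow(Add(51721, 29856296), Rational(1, 2)) = Pow(29908017, Rational(1, 2)) = Mul(3, Pow(3323113, Rational(1, 2)))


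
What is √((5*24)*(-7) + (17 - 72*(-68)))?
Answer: √4073 ≈ 63.820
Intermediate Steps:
√((5*24)*(-7) + (17 - 72*(-68))) = √(120*(-7) + (17 + 4896)) = √(-840 + 4913) = √4073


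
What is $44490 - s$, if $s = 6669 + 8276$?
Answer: $29545$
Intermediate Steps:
$s = 14945$
$44490 - s = 44490 - 14945 = 29545$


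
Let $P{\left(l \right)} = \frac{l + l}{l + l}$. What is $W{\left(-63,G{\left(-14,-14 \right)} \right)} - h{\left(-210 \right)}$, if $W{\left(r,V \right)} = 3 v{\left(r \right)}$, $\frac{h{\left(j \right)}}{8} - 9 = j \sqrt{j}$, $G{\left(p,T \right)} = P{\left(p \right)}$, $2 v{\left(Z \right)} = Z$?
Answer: $- \frac{333}{2} + 1680 i \sqrt{210} \approx -166.5 + 24346.0 i$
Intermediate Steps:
$v{\left(Z \right)} = \frac{Z}{2}$
$P{\left(l \right)} = 1$ ($P{\left(l \right)} = \frac{2 l}{2 l} = 2 l \frac{1}{2 l} = 1$)
$G{\left(p,T \right)} = 1$
$h{\left(j \right)} = 72 + 8 j^{\frac{3}{2}}$ ($h{\left(j \right)} = 72 + 8 j \sqrt{j} = 72 + 8 j^{\frac{3}{2}}$)
$W{\left(r,V \right)} = \frac{3 r}{2}$ ($W{\left(r,V \right)} = 3 \frac{r}{2} = \frac{3 r}{2}$)
$W{\left(-63,G{\left(-14,-14 \right)} \right)} - h{\left(-210 \right)} = \frac{3}{2} \left(-63\right) - \left(72 + 8 \left(-210\right)^{\frac{3}{2}}\right) = - \frac{189}{2} - \left(72 + 8 \left(- 210 i \sqrt{210}\right)\right) = - \frac{189}{2} - \left(72 - 1680 i \sqrt{210}\right) = - \frac{333}{2} + 1680 i \sqrt{210}$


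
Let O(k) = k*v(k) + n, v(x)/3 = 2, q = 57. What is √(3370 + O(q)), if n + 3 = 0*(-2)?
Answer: √3709 ≈ 60.902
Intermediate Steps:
n = -3 (n = -3 + 0*(-2) = -3 + 0 = -3)
v(x) = 6 (v(x) = 3*2 = 6)
O(k) = -3 + 6*k (O(k) = k*6 - 3 = 6*k - 3 = -3 + 6*k)
√(3370 + O(q)) = √(3370 + (-3 + 6*57)) = √(3370 + (-3 + 342)) = √(3370 + 339) = √3709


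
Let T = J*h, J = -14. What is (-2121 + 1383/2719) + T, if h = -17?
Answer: -5118494/2719 ≈ -1882.5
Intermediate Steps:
T = 238 (T = -14*(-17) = 238)
(-2121 + 1383/2719) + T = (-2121 + 1383/2719) + 238 = -5765616/2719 + 238 = -5118494/2719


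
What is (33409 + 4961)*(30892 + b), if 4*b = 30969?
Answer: 2964792345/2 ≈ 1.4824e+9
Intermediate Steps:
b = 30969/4 (b = (¼)*30969 = 30969/4 ≈ 7742.3)
(33409 + 4961)*(30892 + b) = (33409 + 4961)*(30892 + 30969/4) = 38370*(154537/4) = 2964792345/2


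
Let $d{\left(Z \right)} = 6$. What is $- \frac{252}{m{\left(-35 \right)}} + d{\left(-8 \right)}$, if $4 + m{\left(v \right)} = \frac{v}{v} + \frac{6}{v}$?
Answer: $\frac{3162}{37} \approx 85.459$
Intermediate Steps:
$m{\left(v \right)} = -3 + \frac{6}{v}$ ($m{\left(v \right)} = -4 + \left(\frac{v}{v} + \frac{6}{v}\right) = -4 + \left(1 + \frac{6}{v}\right) = -3 + \frac{6}{v}$)
$- \frac{252}{m{\left(-35 \right)}} + d{\left(-8 \right)} = - \frac{252}{-3 + \frac{6}{-35}} + 6 = - \frac{252}{-3 + 6 \left(- \frac{1}{35}\right)} + 6 = - \frac{252}{-3 - \frac{6}{35}} + 6 = - \frac{252}{- \frac{111}{35}} + 6 = \left(-252\right) \left(- \frac{35}{111}\right) + 6 = \frac{2940}{37} + 6 = \frac{3162}{37}$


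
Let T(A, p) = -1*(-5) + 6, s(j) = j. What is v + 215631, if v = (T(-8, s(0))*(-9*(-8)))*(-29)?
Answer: 192663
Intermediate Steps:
T(A, p) = 11 (T(A, p) = 5 + 6 = 11)
v = -22968 (v = (11*(-9*(-8)))*(-29) = (11*72)*(-29) = 792*(-29) = -22968)
v + 215631 = -22968 + 215631 = 192663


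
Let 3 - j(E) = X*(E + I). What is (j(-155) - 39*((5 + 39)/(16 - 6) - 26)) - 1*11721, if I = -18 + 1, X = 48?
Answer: -13098/5 ≈ -2619.6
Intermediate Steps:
I = -17
j(E) = 819 - 48*E (j(E) = 3 - 48*(E - 17) = 3 - 48*(-17 + E) = 3 - (-816 + 48*E) = 3 + (816 - 48*E) = 819 - 48*E)
(j(-155) - 39*((5 + 39)/(16 - 6) - 26)) - 1*11721 = ((819 - 48*(-155)) - 39*((5 + 39)/(16 - 6) - 26)) - 1*11721 = ((819 + 7440) - 39*(44/10 - 26)) - 11721 = (8259 - 39*(44*(⅒) - 26)) - 11721 = (8259 - 39*(22/5 - 26)) - 11721 = (8259 - 39*(-108/5)) - 11721 = (8259 + 4212/5) - 11721 = 45507/5 - 11721 = -13098/5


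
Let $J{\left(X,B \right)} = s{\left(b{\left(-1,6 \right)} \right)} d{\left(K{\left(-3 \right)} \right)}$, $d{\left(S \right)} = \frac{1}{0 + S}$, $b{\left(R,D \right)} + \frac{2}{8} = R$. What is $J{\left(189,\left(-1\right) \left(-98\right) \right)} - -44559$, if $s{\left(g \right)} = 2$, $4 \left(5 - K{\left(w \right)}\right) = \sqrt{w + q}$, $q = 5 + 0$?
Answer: $\frac{8867321}{199} + \frac{4 \sqrt{2}}{199} \approx 44559.0$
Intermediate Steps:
$q = 5$
$K{\left(w \right)} = 5 - \frac{\sqrt{5 + w}}{4}$ ($K{\left(w \right)} = 5 - \frac{\sqrt{w + 5}}{4} = 5 - \frac{\sqrt{5 + w}}{4}$)
$b{\left(R,D \right)} = - \frac{1}{4} + R$
$d{\left(S \right)} = \frac{1}{S}$
$J{\left(X,B \right)} = \frac{2}{5 - \frac{\sqrt{2}}{4}}$ ($J{\left(X,B \right)} = \frac{2}{5 - \frac{\sqrt{5 - 3}}{4}} = \frac{2}{5 - \frac{\sqrt{2}}{4}}$)
$J{\left(189,\left(-1\right) \left(-98\right) \right)} - -44559 = \left(\frac{80}{199} + \frac{4 \sqrt{2}}{199}\right) - -44559 = \left(\frac{80}{199} + \frac{4 \sqrt{2}}{199}\right) + 44559 = \frac{8867321}{199} + \frac{4 \sqrt{2}}{199}$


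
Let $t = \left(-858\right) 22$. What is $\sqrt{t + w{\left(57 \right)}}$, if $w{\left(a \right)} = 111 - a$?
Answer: $i \sqrt{18822} \approx 137.19 i$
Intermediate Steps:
$t = -18876$
$\sqrt{t + w{\left(57 \right)}} = \sqrt{-18876 + \left(111 - 57\right)} = \sqrt{-18876 + 54} = \sqrt{-18822} = i \sqrt{18822}$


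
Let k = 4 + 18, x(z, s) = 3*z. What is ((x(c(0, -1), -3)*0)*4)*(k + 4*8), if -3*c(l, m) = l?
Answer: 0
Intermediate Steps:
c(l, m) = -l/3
k = 22
((x(c(0, -1), -3)*0)*4)*(k + 4*8) = (((3*(-1/3*0))*0)*4)*(22 + 4*8) = (((3*0)*0)*4)*(22 + 32) = ((0*0)*4)*54 = (0*4)*54 = 0*54 = 0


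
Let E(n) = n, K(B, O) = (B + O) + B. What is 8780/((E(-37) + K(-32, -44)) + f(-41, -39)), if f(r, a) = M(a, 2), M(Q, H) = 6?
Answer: -8780/139 ≈ -63.165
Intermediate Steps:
f(r, a) = 6
K(B, O) = O + 2*B
8780/((E(-37) + K(-32, -44)) + f(-41, -39)) = 8780/((-37 + (-44 + 2*(-32))) + 6) = 8780/((-37 + (-44 - 64)) + 6) = 8780/((-37 - 108) + 6) = 8780/(-145 + 6) = 8780/(-139) = 8780*(-1/139) = -8780/139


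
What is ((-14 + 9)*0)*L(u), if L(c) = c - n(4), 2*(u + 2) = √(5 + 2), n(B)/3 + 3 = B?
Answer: 0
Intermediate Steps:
n(B) = -9 + 3*B
u = -2 + √7/2 (u = -2 + √(5 + 2)/2 = -2 + √7/2 ≈ -0.67712)
L(c) = -3 + c (L(c) = c - (-9 + 3*4) = c - (-9 + 12) = c - 1*3 = c - 3 = -3 + c)
((-14 + 9)*0)*L(u) = ((-14 + 9)*0)*(-3 + (-2 + √7/2)) = (-5*0)*(-5 + √7/2) = 0*(-5 + √7/2) = 0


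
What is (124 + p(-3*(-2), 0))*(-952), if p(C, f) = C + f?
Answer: -123760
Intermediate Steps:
(124 + p(-3*(-2), 0))*(-952) = (124 + (-3*(-2) + 0))*(-952) = (124 + (6 + 0))*(-952) = (124 + 6)*(-952) = 130*(-952) = -123760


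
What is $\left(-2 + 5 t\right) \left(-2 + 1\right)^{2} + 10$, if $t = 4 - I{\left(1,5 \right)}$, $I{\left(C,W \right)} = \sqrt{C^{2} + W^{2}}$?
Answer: $28 - 5 \sqrt{26} \approx 2.5049$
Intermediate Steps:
$t = 4 - \sqrt{26}$ ($t = 4 - \sqrt{1^{2} + 5^{2}} = 4 - \sqrt{1 + 25} = 4 - \sqrt{26} \approx -1.099$)
$\left(-2 + 5 t\right) \left(-2 + 1\right)^{2} + 10 = \left(-2 + 5 \left(4 - \sqrt{26}\right)\right) \left(-2 + 1\right)^{2} + 10 = \left(-2 + \left(20 - 5 \sqrt{26}\right)\right) \left(-1\right)^{2} + 10 = \left(18 - 5 \sqrt{26}\right) 1 + 10 = \left(18 - 5 \sqrt{26}\right) + 10 = 28 - 5 \sqrt{26}$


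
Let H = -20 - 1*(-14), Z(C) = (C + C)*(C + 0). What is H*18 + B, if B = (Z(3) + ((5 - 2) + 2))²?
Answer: 421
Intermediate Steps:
Z(C) = 2*C² (Z(C) = (2*C)*C = 2*C²)
H = -6 (H = -20 + 14 = -6)
B = 529 (B = (2*3² + ((5 - 2) + 2))² = (2*9 + (3 + 2))² = (18 + 5)² = 23² = 529)
H*18 + B = -6*18 + 529 = -108 + 529 = 421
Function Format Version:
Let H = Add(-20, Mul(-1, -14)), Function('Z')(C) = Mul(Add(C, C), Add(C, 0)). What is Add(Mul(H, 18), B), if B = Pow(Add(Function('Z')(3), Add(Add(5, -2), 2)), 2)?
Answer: 421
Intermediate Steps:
Function('Z')(C) = Mul(2, Pow(C, 2)) (Function('Z')(C) = Mul(Mul(2, C), C) = Mul(2, Pow(C, 2)))
H = -6 (H = Add(-20, 14) = -6)
B = 529 (B = Pow(Add(Mul(2, Pow(3, 2)), Add(Add(5, -2), 2)), 2) = Pow(Add(Mul(2, 9), Add(3, 2)), 2) = Pow(Add(18, 5), 2) = Pow(23, 2) = 529)
Add(Mul(H, 18), B) = Add(Mul(-6, 18), 529) = Add(-108, 529) = 421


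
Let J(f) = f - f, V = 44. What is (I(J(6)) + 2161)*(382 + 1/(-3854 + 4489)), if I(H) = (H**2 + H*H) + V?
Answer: 106973811/127 ≈ 8.4231e+5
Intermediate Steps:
J(f) = 0
I(H) = 44 + 2*H**2 (I(H) = (H**2 + H*H) + 44 = (H**2 + H**2) + 44 = 2*H**2 + 44 = 44 + 2*H**2)
(I(J(6)) + 2161)*(382 + 1/(-3854 + 4489)) = ((44 + 2*0**2) + 2161)*(382 + 1/(-3854 + 4489)) = ((44 + 2*0) + 2161)*(382 + 1/635) = ((44 + 0) + 2161)*(382 + 1/635) = (44 + 2161)*(242571/635) = 2205*(242571/635) = 106973811/127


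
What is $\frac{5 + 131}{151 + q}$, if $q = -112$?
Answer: $\frac{136}{39} \approx 3.4872$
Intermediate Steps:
$\frac{5 + 131}{151 + q} = \frac{5 + 131}{151 - 112} = \frac{1}{39} \cdot 136 = \frac{136}{39}$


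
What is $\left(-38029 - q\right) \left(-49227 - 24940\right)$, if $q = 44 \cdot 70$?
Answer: $3048931203$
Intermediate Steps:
$q = 3080$
$\left(-38029 - q\right) \left(-49227 - 24940\right) = \left(-38029 - 3080\right) \left(-49227 - 24940\right) = \left(-38029 - 3080\right) \left(-74167\right) = \left(-41109\right) \left(-74167\right) = 3048931203$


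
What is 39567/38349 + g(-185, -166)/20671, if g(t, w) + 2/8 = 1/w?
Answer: 90512013353/87726814476 ≈ 1.0317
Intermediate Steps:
g(t, w) = -1/4 + 1/w
39567/38349 + g(-185, -166)/20671 = 39567/38349 + ((1/4)*(4 - 1*(-166))/(-166))/20671 = 39567*(1/38349) + ((1/4)*(-1/166)*(4 + 166))*(1/20671) = 13189/12783 + ((1/4)*(-1/166)*170)*(1/20671) = 13189/12783 - 85/332*1/20671 = 13189/12783 - 85/6862772 = 90512013353/87726814476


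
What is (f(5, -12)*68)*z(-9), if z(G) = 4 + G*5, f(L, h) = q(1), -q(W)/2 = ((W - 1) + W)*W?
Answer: 5576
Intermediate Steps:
q(W) = -2*W*(-1 + 2*W) (q(W) = -2*((W - 1) + W)*W = -2*((-1 + W) + W)*W = -2*(-1 + 2*W)*W = -2*W*(-1 + 2*W))
f(L, h) = -2 (f(L, h) = 2*1*(1 - 2*1) = 2*1*(1 - 2) = 2*1*(-1) = -2)
z(G) = 4 + 5*G
(f(5, -12)*68)*z(-9) = (-2*68)*(4 + 5*(-9)) = -136*(4 - 45) = -136*(-41) = 5576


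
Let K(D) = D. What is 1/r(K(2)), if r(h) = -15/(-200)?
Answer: 40/3 ≈ 13.333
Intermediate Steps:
r(h) = 3/40 (r(h) = -15*(-1/200) = 3/40)
1/r(K(2)) = 1/(3/40) = 40/3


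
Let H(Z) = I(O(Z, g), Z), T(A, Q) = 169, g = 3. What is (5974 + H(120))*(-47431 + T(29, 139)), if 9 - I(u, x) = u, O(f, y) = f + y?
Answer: -276955320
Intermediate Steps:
I(u, x) = 9 - u
H(Z) = 6 - Z (H(Z) = 9 - (Z + 3) = 9 - (3 + Z) = 9 + (-3 - Z) = 6 - Z)
(5974 + H(120))*(-47431 + T(29, 139)) = (5974 + (6 - 1*120))*(-47431 + 169) = (5974 + (6 - 120))*(-47262) = (5974 - 114)*(-47262) = 5860*(-47262) = -276955320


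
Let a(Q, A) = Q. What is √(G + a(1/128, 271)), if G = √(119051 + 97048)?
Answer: √(2 + 768*√24011)/16 ≈ 21.561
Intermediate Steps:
G = 3*√24011 (G = √216099 = 3*√24011 ≈ 464.86)
√(G + a(1/128, 271)) = √(3*√24011 + 1/128) = √(1/128 + 3*√24011)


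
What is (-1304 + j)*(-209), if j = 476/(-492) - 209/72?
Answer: 806914097/2952 ≈ 2.7335e+5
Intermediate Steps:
j = -11425/2952 (j = 476*(-1/492) - 209*1/72 = -119/123 - 209/72 = -11425/2952 ≈ -3.8703)
(-1304 + j)*(-209) = (-1304 - 11425/2952)*(-209) = -3860833/2952*(-209) = 806914097/2952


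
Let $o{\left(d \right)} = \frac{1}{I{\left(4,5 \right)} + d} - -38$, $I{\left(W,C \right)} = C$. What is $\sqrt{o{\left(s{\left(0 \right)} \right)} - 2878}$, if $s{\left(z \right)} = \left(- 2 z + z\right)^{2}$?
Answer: $\frac{i \sqrt{70995}}{5} \approx 53.29 i$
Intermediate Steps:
$s{\left(z \right)} = z^{2}$ ($s{\left(z \right)} = \left(- z\right)^{2} = z^{2}$)
$o{\left(d \right)} = 38 + \frac{1}{5 + d}$ ($o{\left(d \right)} = \frac{1}{5 + d} - -38 = \frac{1}{5 + d} + 38 = 38 + \frac{1}{5 + d}$)
$\sqrt{o{\left(s{\left(0 \right)} \right)} - 2878} = \sqrt{\frac{191 + 38 \cdot 0^{2}}{5 + 0^{2}} - 2878} = \sqrt{\frac{191 + 38 \cdot 0}{5 + 0} - 2878} = \sqrt{\frac{191 + 0}{5} - 2878} = \sqrt{\frac{1}{5} \cdot 191 - 2878} = \sqrt{\frac{191}{5} - 2878} = \sqrt{- \frac{14199}{5}} = \frac{i \sqrt{70995}}{5}$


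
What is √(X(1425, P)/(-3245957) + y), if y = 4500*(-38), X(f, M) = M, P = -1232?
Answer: 2*I*√3722513422812314/295087 ≈ 413.52*I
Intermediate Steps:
y = -171000
√(X(1425, P)/(-3245957) + y) = √(-1232/(-3245957) - 171000) = √(-1232*(-1/3245957) - 171000) = √(112/295087 - 171000) = √(-50459876888/295087) = 2*I*√3722513422812314/295087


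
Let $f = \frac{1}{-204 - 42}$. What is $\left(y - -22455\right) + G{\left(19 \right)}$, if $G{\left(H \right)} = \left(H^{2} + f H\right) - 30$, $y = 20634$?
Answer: $\frac{10681301}{246} \approx 43420.0$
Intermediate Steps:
$f = - \frac{1}{246}$ ($f = \frac{1}{-246} = - \frac{1}{246} \approx -0.004065$)
$G{\left(H \right)} = -30 + H^{2} - \frac{H}{246}$ ($G{\left(H \right)} = \left(H^{2} - \frac{H}{246}\right) - 30 = -30 + H^{2} - \frac{H}{246}$)
$\left(y - -22455\right) + G{\left(19 \right)} = \left(20634 - -22455\right) - \left(\frac{7399}{246} - 361\right) = \left(20634 + 22455\right) - - \frac{81407}{246} = 43089 + \frac{81407}{246} = \frac{10681301}{246}$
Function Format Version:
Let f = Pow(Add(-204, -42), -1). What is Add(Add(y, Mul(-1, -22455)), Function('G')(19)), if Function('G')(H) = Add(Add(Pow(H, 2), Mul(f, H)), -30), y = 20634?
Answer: Rational(10681301, 246) ≈ 43420.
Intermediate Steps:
f = Rational(-1, 246) (f = Pow(-246, -1) = Rational(-1, 246) ≈ -0.0040650)
Function('G')(H) = Add(-30, Pow(H, 2), Mul(Rational(-1, 246), H)) (Function('G')(H) = Add(Add(Pow(H, 2), Mul(Rational(-1, 246), H)), -30) = Add(-30, Pow(H, 2), Mul(Rational(-1, 246), H)))
Add(Add(y, Mul(-1, -22455)), Function('G')(19)) = Add(Add(20634, Mul(-1, -22455)), Add(-30, Pow(19, 2), Mul(Rational(-1, 246), 19))) = Add(Add(20634, 22455), Add(-30, 361, Rational(-19, 246))) = Add(43089, Rational(81407, 246)) = Rational(10681301, 246)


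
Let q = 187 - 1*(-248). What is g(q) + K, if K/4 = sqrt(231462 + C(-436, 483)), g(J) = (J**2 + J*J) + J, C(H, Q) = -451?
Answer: 378885 + 4*sqrt(231011) ≈ 3.8081e+5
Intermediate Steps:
q = 435 (q = 187 + 248 = 435)
g(J) = J + 2*J**2 (g(J) = (J**2 + J**2) + J = 2*J**2 + J = J + 2*J**2)
K = 4*sqrt(231011) (K = 4*sqrt(231462 - 451) = 4*sqrt(231011) ≈ 1922.5)
g(q) + K = 435*(1 + 2*435) + 4*sqrt(231011) = 435*(1 + 870) + 4*sqrt(231011) = 435*871 + 4*sqrt(231011) = 378885 + 4*sqrt(231011)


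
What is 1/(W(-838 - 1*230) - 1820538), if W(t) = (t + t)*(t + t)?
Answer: 1/2741958 ≈ 3.6470e-7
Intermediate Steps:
W(t) = 4*t**2 (W(t) = (2*t)*(2*t) = 4*t**2)
1/(W(-838 - 1*230) - 1820538) = 1/(4*(-838 - 1*230)**2 - 1820538) = 1/(4*(-838 - 230)**2 - 1820538) = 1/(4*(-1068)**2 - 1820538) = 1/(4*1140624 - 1820538) = 1/(4562496 - 1820538) = 1/2741958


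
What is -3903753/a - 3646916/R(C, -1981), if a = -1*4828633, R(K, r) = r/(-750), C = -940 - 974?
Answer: -1886743782290901/1366503139 ≈ -1.3807e+6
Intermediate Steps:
C = -1914
R(K, r) = -r/750 (R(K, r) = r*(-1/750) = -r/750)
a = -4828633
-3903753/a - 3646916/R(C, -1981) = -3903753/(-4828633) - 3646916/((-1/750*(-1981))) = -3903753*(-1/4828633) - 3646916/1981/750 = 3903753/4828633 - 3646916*750/1981 = 3903753/4828633 - 390741000/283 = -1886743782290901/1366503139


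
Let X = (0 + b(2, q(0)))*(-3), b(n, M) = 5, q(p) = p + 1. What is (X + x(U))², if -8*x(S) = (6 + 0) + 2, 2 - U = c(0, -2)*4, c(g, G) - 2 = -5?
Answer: 256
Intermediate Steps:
c(g, G) = -3 (c(g, G) = 2 - 5 = -3)
q(p) = 1 + p
U = 14 (U = 2 - (-3)*4 = 2 - 1*(-12) = 2 + 12 = 14)
X = -15 (X = (0 + 5)*(-3) = 5*(-3) = -15)
x(S) = -1 (x(S) = -((6 + 0) + 2)/8 = -(6 + 2)/8 = -⅛*8 = -1)
(X + x(U))² = (-15 - 1)² = (-16)² = 256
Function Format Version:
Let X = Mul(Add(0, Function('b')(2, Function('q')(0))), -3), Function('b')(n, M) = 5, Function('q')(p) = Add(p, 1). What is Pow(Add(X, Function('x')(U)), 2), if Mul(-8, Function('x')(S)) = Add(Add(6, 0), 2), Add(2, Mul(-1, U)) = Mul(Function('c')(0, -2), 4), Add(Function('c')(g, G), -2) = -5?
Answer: 256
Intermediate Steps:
Function('c')(g, G) = -3 (Function('c')(g, G) = Add(2, -5) = -3)
Function('q')(p) = Add(1, p)
U = 14 (U = Add(2, Mul(-1, Mul(-3, 4))) = Add(2, Mul(-1, -12)) = Add(2, 12) = 14)
X = -15 (X = Mul(Add(0, 5), -3) = Mul(5, -3) = -15)
Function('x')(S) = -1 (Function('x')(S) = Mul(Rational(-1, 8), Add(Add(6, 0), 2)) = Mul(Rational(-1, 8), Add(6, 2)) = Mul(Rational(-1, 8), 8) = -1)
Pow(Add(X, Function('x')(U)), 2) = Pow(Add(-15, -1), 2) = Pow(-16, 2) = 256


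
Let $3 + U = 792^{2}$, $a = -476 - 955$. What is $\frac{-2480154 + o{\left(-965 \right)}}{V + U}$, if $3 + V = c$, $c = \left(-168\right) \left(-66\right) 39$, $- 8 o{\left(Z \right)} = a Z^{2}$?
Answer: $\frac{437580581}{2825840} \approx 154.85$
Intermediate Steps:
$a = -1431$
$o{\left(Z \right)} = \frac{1431 Z^{2}}{8}$ ($o{\left(Z \right)} = - \frac{\left(-1431\right) Z^{2}}{8} = \frac{1431 Z^{2}}{8}$)
$U = 627261$ ($U = -3 + 792^{2} = -3 + 627264 = 627261$)
$c = 432432$ ($c = 11088 \cdot 39 = 432432$)
$V = 432429$ ($V = -3 + 432432 = 432429$)
$\frac{-2480154 + o{\left(-965 \right)}}{V + U} = \frac{-2480154 + \frac{1431 \left(-965\right)^{2}}{8}}{432429 + 627261} = \frac{-2480154 + \frac{1431}{8} \cdot 931225}{1059690} = \left(-2480154 + \frac{1332582975}{8}\right) \frac{1}{1059690} = \frac{1312741743}{8} \cdot \frac{1}{1059690} = \frac{437580581}{2825840}$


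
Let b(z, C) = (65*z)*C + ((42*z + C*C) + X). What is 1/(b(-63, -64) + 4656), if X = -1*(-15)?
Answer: 1/268201 ≈ 3.7285e-6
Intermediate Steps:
X = 15
b(z, C) = 15 + C² + 42*z + 65*C*z (b(z, C) = (65*z)*C + ((42*z + C*C) + 15) = 65*C*z + ((42*z + C²) + 15) = 65*C*z + ((C² + 42*z) + 15) = 65*C*z + (15 + C² + 42*z) = 15 + C² + 42*z + 65*C*z)
1/(b(-63, -64) + 4656) = 1/((15 + (-64)² + 42*(-63) + 65*(-64)*(-63)) + 4656) = 1/((15 + 4096 - 2646 + 262080) + 4656) = 1/(263545 + 4656) = 1/268201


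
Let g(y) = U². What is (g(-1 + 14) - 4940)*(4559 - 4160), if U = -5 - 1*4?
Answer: -1938741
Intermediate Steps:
U = -9 (U = -5 - 4 = -9)
g(y) = 81 (g(y) = (-9)² = 81)
(g(-1 + 14) - 4940)*(4559 - 4160) = (81 - 4940)*(4559 - 4160) = -4859*399 = -1938741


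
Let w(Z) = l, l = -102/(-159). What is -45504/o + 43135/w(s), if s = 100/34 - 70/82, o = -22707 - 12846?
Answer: 27093738617/402934 ≈ 67241.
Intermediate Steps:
l = 34/53 (l = -102*(-1/159) = 34/53 ≈ 0.64151)
o = -35553
s = 1455/697 (s = 100*(1/34) - 70*1/82 = 50/17 - 35/41 = 1455/697 ≈ 2.0875)
w(Z) = 34/53
-45504/o + 43135/w(s) = -45504/(-35553) + 43135/(34/53) = -45504*(-1/35553) + 43135*(53/34) = 15168/11851 + 2286155/34 = 27093738617/402934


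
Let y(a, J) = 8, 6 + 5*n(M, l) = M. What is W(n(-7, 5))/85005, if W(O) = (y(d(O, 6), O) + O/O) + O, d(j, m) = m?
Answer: 32/425025 ≈ 7.5290e-5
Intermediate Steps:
n(M, l) = -6/5 + M/5
W(O) = 9 + O (W(O) = (8 + O/O) + O = (8 + 1) + O = 9 + O)
W(n(-7, 5))/85005 = (9 + (-6/5 + (1/5)*(-7)))/85005 = (9 + (-6/5 - 7/5))*(1/85005) = (9 - 13/5)*(1/85005) = (32/5)*(1/85005) = 32/425025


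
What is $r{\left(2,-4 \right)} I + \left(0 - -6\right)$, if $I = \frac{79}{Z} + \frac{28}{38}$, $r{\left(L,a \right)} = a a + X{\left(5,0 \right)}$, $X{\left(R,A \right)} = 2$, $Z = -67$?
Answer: $- \frac{2496}{1273} \approx -1.9607$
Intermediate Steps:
$r{\left(L,a \right)} = 2 + a^{2}$ ($r{\left(L,a \right)} = a a + 2 = a^{2} + 2 = 2 + a^{2}$)
$I = - \frac{563}{1273}$ ($I = \frac{79}{-67} + \frac{28}{38} = 79 \left(- \frac{1}{67}\right) + 28 \cdot \frac{1}{38} = - \frac{79}{67} + \frac{14}{19} = - \frac{563}{1273} \approx -0.44226$)
$r{\left(2,-4 \right)} I + \left(0 - -6\right) = \left(2 + \left(-4\right)^{2}\right) \left(- \frac{563}{1273}\right) + \left(0 - -6\right) = \left(2 + 16\right) \left(- \frac{563}{1273}\right) + \left(0 + 6\right) = 18 \left(- \frac{563}{1273}\right) + 6 = - \frac{10134}{1273} + 6 = - \frac{2496}{1273}$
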